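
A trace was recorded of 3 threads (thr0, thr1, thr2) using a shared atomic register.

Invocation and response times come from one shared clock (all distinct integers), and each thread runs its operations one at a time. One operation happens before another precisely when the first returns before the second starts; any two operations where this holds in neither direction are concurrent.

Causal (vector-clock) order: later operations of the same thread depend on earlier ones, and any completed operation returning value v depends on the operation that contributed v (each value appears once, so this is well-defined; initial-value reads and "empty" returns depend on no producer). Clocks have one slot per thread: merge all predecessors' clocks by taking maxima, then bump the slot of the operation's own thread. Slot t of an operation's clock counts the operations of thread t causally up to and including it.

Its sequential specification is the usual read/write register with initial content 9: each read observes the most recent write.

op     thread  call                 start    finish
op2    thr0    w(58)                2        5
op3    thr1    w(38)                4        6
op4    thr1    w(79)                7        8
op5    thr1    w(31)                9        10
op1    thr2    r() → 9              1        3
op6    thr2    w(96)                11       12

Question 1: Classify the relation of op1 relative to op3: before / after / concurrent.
Answer: before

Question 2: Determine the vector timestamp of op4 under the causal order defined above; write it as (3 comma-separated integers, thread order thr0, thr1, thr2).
Answer: (0, 2, 0)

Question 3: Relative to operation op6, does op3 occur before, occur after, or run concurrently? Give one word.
Answer: before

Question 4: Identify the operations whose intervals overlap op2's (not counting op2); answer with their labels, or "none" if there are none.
Answer: op1, op3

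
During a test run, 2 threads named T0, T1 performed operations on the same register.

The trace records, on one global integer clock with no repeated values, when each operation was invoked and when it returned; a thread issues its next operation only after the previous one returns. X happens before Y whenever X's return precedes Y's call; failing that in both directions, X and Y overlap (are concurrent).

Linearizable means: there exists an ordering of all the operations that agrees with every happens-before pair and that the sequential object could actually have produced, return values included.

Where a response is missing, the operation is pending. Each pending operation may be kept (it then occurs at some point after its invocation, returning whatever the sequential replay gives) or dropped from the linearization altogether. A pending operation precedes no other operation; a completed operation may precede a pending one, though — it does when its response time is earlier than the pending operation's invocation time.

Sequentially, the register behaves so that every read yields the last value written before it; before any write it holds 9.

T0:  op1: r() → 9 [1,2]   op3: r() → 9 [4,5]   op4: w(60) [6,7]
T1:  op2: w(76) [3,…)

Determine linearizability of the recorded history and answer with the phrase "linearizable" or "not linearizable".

linearizable

one valid linearization: op1, op3, op2, op4
after step 1 (op1 r() → 9): value 9
after step 2 (op3 r() → 9): value 9
after step 3 (op2 w(76) (pending, included)): value 76
after step 4 (op4 w(60)): value 60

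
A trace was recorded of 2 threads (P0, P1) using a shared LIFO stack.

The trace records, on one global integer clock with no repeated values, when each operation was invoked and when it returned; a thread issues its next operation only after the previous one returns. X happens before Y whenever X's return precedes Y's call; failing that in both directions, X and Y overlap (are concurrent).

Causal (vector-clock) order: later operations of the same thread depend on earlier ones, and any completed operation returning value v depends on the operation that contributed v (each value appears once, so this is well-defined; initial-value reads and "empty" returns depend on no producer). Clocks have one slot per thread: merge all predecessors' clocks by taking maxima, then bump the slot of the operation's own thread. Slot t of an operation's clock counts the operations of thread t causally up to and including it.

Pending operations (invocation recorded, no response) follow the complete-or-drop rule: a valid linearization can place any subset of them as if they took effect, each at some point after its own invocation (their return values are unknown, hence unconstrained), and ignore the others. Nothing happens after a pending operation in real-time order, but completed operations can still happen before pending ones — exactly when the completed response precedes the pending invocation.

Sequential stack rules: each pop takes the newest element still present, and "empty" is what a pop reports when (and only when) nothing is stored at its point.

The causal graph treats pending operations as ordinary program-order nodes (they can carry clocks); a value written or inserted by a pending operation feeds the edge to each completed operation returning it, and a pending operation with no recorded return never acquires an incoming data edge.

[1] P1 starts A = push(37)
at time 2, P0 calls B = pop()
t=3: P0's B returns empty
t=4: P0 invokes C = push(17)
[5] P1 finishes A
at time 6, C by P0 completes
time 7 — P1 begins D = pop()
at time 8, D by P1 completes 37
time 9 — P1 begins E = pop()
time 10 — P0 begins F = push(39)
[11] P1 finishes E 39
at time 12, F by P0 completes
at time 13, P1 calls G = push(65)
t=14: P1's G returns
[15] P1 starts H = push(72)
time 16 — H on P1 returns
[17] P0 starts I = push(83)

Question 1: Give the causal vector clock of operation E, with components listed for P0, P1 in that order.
(3, 3)

VC(A, invoked at 1): no causal predecessors; +1 on P1 → (0, 1)
VC(B, invoked at 2): no causal predecessors; +1 on P0 → (1, 0)
from VC(A)=(0, 1), D (invoked 7) maxes components and bumps P1 → (0, 2)
from VC(B)=(1, 0), C (invoked 4) maxes components and bumps P0 → (2, 0)
from VC(C)=(2, 0), F (invoked 10) maxes components and bumps P0 → (3, 0)
from VC(F)=(3, 0), I (invoked 17) maxes components and bumps P0 → (4, 0)
from VC(D)=(0, 2), VC(F)=(3, 0), E (invoked 9) maxes components and bumps P1 → (3, 3)
from VC(E)=(3, 3), G (invoked 13) maxes components and bumps P1 → (3, 4)
from VC(G)=(3, 4), H (invoked 15) maxes components and bumps P1 → (3, 5)
target: VC(E) = (3, 3)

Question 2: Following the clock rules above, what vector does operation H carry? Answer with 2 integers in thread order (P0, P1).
(3, 5)

A, invoked 1, has no incoming edges; only P1's bump applies → (0, 1)
B, invoked 2, has no incoming edges; only P0's bump applies → (1, 0)
VC(D, invoked at 7): max of VC(A)=(0, 1), then +1 on thread P1 → (0, 2)
VC(C, invoked at 4): max of VC(B)=(1, 0), then +1 on thread P0 → (2, 0)
VC(F, invoked at 10): max of VC(C)=(2, 0), then +1 on thread P0 → (3, 0)
VC(I, invoked at 17): max of VC(F)=(3, 0), then +1 on thread P0 → (4, 0)
VC(E, invoked at 9): max of VC(D)=(0, 2), VC(F)=(3, 0), then +1 on thread P1 → (3, 3)
VC(G, invoked at 13): max of VC(E)=(3, 3), then +1 on thread P1 → (3, 4)
VC(H, invoked at 15): max of VC(G)=(3, 4), then +1 on thread P1 → (3, 5)
target: VC(H) = (3, 5)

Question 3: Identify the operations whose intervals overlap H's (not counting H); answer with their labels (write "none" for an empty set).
none

H runs from 15 to 16; window-overlapping ops are concurrent
A [1,5]: before
B [2,3]: before
C [4,6]: before
D [7,8]: before
E [9,11]: before
F [10,12]: before
G [13,14]: before
I [17,…): after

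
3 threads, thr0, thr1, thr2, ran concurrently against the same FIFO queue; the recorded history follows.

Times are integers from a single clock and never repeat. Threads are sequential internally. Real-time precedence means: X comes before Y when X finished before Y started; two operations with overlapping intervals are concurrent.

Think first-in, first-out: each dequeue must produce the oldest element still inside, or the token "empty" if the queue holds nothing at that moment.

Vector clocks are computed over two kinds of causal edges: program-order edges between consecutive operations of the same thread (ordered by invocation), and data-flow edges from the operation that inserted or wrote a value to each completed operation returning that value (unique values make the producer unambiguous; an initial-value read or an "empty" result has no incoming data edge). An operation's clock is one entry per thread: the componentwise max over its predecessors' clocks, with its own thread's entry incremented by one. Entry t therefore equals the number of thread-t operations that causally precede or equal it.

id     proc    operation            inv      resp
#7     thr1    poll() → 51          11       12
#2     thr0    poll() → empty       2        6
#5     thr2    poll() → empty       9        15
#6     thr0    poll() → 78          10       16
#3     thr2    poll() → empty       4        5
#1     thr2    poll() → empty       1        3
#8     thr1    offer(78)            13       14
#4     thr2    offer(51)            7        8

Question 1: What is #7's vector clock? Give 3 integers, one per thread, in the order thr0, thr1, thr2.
Answer: (0, 1, 3)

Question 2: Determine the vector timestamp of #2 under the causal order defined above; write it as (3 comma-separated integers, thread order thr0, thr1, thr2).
Answer: (1, 0, 0)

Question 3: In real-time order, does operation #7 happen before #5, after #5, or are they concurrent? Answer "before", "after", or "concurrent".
Answer: concurrent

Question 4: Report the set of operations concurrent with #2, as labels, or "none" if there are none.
Answer: #1, #3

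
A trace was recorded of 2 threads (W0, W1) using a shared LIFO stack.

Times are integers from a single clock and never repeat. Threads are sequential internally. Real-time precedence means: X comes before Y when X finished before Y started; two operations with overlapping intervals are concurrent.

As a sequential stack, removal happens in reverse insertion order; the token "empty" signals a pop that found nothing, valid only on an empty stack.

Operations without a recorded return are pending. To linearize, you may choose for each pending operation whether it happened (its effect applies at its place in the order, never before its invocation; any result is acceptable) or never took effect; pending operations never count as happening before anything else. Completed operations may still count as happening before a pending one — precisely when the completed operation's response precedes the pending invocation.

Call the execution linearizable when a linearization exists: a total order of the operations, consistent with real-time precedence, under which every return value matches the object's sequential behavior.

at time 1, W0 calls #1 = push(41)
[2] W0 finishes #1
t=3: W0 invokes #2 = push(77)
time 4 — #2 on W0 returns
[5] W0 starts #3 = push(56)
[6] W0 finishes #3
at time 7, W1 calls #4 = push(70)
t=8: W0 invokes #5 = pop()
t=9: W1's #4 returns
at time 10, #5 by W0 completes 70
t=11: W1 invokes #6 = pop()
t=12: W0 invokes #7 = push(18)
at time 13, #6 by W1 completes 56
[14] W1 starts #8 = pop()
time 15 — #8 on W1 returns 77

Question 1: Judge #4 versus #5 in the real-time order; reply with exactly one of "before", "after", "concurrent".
concurrent

#4 spans [7,9], #5 spans [8,10]
the intervals overlap in both directions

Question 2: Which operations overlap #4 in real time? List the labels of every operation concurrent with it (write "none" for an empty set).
#5

#4 spans [7,9]; an op avoiding the whole window 7..9 is ordered, any other is concurrent
#1 [1,2]: before
#2 [3,4]: before
#3 [5,6]: before
#5 [8,10]: concurrent
#6 [11,13]: after
#7 [12,…): after
#8 [14,15]: after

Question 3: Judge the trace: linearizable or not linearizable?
linearizable

witness order: #1, #2, #3, #4, #5, #6, #8
after step 1 (#1 push(41)): stack <41>
after step 2 (#2 push(77)): stack <41,77>
after step 3 (#3 push(56)): stack <41,77,56>
after step 4 (#4 push(70)): stack <41,77,56,70>
after step 5 (#5 pop() → 70): stack <41,77,56>
after step 6 (#6 pop() → 56): stack <41,77>
after step 7 (#8 pop() → 77): stack <41>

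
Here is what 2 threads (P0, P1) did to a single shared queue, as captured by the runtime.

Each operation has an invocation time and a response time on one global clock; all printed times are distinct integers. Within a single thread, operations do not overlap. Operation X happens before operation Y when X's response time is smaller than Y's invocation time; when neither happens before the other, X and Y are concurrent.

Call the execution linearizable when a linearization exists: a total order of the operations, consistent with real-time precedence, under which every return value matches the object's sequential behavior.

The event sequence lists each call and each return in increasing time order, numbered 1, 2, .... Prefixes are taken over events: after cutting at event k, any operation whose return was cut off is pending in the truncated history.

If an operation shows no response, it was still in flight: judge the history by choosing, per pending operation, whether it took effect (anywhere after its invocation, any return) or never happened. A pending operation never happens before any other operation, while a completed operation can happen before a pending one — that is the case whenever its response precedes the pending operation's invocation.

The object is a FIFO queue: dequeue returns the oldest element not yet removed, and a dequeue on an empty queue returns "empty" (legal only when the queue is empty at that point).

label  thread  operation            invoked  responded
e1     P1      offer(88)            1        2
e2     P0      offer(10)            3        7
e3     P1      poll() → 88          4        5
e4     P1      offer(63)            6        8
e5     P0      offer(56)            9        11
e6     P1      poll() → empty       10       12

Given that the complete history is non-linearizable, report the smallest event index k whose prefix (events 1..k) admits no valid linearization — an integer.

12

a valid linearization of events 1..11 exists, for instance e1, e2, e3, e4, e5:
step 1: e1 offer(88) — queue <88>
step 2: e2 offer(10) — queue <88,10>
step 3: e3 poll() → 88 — queue <10>
step 4: e4 offer(63) — queue <10,63>
step 5: e5 offer(56) — queue <10,63,56>
event 12 — e6's response, time 12 — after it, nothing linearizes
for example e1, e2, e3, e4, e5, e6 fails at step 6: e6 poll() → empty is not legal there
for example e1, e2, e3, e4, e6, e5 fails at step 5: e6 poll() → empty is not legal there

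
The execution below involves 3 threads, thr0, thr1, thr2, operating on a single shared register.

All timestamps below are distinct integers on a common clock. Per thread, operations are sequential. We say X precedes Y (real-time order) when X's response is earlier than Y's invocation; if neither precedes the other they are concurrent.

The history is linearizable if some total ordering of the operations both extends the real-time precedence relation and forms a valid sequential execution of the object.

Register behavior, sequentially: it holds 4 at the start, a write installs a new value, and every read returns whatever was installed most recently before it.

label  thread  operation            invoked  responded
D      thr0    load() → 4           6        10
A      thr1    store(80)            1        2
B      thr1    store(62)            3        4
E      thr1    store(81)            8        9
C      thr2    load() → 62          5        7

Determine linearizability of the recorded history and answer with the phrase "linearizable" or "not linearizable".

already the first 10 events (up to D's response at time 10) admit no linearization; the first 9 still do
3 orders of the 5 completed register ops respect real time; none is legal
sample order A, B, C, D, E stalls at step 4 — D load() → 4 has no legal effect
sample order A, B, C, E, D stalls at step 5 — D load() → 4 has no legal effect

not linearizable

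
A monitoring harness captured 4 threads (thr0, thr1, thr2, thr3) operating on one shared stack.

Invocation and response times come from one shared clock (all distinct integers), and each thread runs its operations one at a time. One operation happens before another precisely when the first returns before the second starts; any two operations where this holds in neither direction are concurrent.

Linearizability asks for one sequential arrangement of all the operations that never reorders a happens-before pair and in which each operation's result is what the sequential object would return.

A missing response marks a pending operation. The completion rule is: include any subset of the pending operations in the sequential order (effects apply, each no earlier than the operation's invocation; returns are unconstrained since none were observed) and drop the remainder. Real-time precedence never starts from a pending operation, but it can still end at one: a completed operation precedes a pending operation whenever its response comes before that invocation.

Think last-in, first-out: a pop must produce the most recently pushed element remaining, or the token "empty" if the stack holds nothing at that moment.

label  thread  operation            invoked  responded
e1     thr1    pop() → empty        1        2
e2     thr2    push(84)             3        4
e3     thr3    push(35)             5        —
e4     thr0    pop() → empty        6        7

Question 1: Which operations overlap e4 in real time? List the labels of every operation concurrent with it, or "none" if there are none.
e3

concurrent with e4 ([6,7]): every op whose interval crosses 6..7
e1 [1,2]: before
e2 [3,4]: before
e3 [5,…): concurrent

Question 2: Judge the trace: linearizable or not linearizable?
not linearizable

events 1..6 are fine; event 7 — the response of e4 at time 7 — makes the prefix non-linearizable
the sole real-time-consistent order of 3 completed operations fails the stack replay
including or dropping the 1 pending operation (e3) in any combination fails
sample order e1, e2, e4 (pending dropped) stalls at step 3 — e4 pop() → empty has no legal effect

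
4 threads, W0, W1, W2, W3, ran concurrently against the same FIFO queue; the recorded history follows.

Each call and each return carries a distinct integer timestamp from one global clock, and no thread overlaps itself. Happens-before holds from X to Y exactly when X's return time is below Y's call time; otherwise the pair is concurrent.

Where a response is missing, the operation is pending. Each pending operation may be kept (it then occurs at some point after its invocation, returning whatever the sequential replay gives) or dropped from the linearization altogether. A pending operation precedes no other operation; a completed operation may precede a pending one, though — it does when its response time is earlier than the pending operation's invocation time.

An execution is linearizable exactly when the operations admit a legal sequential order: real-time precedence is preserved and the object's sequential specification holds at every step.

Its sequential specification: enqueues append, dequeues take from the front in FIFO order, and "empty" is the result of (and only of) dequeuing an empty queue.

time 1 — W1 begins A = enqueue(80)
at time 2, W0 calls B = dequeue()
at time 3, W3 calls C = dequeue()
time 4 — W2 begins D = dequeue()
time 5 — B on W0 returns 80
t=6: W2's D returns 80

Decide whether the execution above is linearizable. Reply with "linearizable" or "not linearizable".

prefix check: 1..5 passes, 1..6 fails once D's time-6 response joins
2 completed operations, 2 real-time-consistent orders — every FIFO queue replay fails
completion choices over the 2 pending operations (A, C) were checked; none helps
take B, D (pending dropped): step 1 already fails, because B dequeue() → 80 cannot occur there
take D, B (pending dropped): step 1 already fails, because D dequeue() → 80 cannot occur there

not linearizable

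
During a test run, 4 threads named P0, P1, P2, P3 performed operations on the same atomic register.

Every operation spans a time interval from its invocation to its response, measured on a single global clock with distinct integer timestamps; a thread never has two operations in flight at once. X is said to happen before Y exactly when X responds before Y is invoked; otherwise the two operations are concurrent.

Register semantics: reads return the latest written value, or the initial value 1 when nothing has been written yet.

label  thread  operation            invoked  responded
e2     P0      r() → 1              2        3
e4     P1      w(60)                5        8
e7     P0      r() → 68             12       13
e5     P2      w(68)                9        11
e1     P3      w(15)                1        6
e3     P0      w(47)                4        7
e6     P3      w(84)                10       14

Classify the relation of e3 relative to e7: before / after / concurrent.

before

e3 spans [4,7], e7 spans [12,13]
resp(e3)=7 < inv(e7)=12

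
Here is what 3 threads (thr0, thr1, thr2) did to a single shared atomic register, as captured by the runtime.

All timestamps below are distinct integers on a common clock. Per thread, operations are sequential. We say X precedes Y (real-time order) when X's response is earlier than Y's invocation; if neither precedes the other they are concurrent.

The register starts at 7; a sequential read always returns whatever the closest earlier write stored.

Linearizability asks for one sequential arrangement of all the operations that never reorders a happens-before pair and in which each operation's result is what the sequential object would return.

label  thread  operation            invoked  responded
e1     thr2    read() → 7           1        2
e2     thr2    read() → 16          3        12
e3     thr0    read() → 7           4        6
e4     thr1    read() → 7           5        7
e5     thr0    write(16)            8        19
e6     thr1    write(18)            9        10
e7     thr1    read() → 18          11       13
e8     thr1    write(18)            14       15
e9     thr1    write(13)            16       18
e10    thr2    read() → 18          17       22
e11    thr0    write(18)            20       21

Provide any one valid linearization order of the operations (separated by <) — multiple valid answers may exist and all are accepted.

e1 < e3 < e4 < e5 < e2 < e6 < e7 < e8 < e9 < e11 < e10

after step 1 (e1 read() → 7): value 7
after step 2 (e3 read() → 7): value 7
after step 3 (e4 read() → 7): value 7
after step 4 (e5 write(16)): value 16
after step 5 (e2 read() → 16): value 16
after step 6 (e6 write(18)): value 18
after step 7 (e7 read() → 18): value 18
after step 8 (e8 write(18)): value 18
after step 9 (e9 write(13)): value 13
after step 10 (e11 write(18)): value 18
after step 11 (e10 read() → 18): value 18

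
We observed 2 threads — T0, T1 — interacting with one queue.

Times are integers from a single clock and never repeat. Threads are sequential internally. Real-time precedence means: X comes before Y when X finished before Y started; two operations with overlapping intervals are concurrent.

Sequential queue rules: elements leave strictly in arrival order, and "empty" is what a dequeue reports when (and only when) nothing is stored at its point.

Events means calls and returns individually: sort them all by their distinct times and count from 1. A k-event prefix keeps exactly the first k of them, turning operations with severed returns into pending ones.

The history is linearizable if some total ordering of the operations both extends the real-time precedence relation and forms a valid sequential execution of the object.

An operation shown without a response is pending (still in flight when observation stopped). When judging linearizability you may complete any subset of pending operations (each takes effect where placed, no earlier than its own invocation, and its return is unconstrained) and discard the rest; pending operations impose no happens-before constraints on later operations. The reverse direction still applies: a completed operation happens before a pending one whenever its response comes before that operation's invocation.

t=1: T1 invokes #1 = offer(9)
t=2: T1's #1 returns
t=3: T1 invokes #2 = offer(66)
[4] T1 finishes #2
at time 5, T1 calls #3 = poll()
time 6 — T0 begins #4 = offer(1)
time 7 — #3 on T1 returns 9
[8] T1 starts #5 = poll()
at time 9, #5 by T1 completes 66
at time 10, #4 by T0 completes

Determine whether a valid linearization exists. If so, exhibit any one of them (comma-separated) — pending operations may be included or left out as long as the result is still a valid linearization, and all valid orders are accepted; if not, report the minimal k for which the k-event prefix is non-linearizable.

linearizable — witness: #1, #2, #3, #4, #5

1. #1 offer(9), leaving queue <9>
2. #2 offer(66), leaving queue <9,66>
3. #3 poll() → 9, leaving queue <66>
4. #4 offer(1), leaving queue <66,1>
5. #5 poll() → 66, leaving queue <1>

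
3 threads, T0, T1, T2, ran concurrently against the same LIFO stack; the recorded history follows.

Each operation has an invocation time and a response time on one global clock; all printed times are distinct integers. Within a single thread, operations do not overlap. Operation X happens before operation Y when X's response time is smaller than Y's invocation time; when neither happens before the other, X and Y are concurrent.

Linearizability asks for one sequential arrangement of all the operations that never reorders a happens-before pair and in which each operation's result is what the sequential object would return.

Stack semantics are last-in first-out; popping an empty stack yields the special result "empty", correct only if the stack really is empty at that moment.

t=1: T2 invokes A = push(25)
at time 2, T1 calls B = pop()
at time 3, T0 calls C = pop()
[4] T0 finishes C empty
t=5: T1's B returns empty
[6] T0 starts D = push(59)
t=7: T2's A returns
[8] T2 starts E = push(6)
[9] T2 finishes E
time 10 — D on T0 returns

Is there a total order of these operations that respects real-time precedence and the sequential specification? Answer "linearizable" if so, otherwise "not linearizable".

a witness: B, C, A, D, E
1. B pop() → empty, leaving stack <>
2. C pop() → empty, leaving stack <>
3. A push(25), leaving stack <25>
4. D push(59), leaving stack <25,59>
5. E push(6), leaving stack <25,59,6>

linearizable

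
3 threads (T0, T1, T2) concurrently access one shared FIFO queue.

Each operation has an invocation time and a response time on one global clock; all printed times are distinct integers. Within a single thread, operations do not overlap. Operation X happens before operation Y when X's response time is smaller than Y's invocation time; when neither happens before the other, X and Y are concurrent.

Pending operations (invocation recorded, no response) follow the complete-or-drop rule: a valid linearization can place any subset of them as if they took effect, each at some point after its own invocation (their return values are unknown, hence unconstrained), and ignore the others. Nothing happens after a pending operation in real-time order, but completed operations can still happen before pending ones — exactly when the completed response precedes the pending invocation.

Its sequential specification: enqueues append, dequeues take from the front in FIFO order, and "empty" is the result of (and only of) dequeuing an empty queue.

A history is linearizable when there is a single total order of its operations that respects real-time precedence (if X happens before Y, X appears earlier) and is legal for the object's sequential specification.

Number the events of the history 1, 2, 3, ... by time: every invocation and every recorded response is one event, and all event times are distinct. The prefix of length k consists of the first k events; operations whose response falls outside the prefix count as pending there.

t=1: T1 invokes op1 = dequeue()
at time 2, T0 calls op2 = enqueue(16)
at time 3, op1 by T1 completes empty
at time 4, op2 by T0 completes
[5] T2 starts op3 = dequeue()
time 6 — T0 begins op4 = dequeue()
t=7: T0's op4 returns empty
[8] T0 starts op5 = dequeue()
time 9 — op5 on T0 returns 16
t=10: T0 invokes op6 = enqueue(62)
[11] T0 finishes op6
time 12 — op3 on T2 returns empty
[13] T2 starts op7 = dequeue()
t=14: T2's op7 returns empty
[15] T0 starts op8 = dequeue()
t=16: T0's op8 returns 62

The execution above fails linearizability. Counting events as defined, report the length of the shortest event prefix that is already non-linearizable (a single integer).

9

events 1..8 are still linearizable — one witness is op1, op2, op3, op4:
step 1: op1 dequeue() → empty — queue <>
step 2: op2 enqueue(16) — queue <16>
step 3: op3 dequeue() (pending, included) — queue <>
step 4: op4 dequeue() → empty — queue <>
adding event 9 (op5 responds at 9) leaves no legal real-time order
no completion choice of the 1 pending operation (op3) rescues it — every subset was tried
sample order op1, op2, op4, op5 (pending dropped) stalls at step 3 — op4 dequeue() → empty has no legal effect
sample order op2, op1, op4, op5 (pending dropped) stalls at step 2 — op1 dequeue() → empty has no legal effect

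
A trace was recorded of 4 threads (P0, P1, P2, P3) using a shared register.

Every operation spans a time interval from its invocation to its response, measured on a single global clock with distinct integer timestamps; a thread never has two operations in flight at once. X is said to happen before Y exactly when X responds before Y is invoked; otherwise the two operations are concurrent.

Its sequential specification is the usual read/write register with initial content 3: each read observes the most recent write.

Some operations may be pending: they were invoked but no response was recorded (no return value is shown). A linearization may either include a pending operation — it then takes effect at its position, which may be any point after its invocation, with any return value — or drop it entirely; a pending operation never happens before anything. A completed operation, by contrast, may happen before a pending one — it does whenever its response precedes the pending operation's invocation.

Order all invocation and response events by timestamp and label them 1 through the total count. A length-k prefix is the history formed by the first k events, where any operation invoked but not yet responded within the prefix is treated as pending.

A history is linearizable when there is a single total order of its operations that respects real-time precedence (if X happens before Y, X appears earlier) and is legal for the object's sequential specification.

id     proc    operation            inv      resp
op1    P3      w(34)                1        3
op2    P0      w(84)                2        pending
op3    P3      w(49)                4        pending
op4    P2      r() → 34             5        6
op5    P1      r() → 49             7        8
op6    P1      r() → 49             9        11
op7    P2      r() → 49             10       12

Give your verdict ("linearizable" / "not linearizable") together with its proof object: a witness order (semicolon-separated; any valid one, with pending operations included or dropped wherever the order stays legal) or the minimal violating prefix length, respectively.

linearizable — witness: op1; op4; op2; op3; op5; op6; op7

step 1: op1 w(34) — value 34
step 2: op4 r() → 34 — value 34
step 3: op2 w(84) (pending, included) — value 84
step 4: op3 w(49) (pending, included) — value 49
step 5: op5 r() → 49 — value 49
step 6: op6 r() → 49 — value 49
step 7: op7 r() → 49 — value 49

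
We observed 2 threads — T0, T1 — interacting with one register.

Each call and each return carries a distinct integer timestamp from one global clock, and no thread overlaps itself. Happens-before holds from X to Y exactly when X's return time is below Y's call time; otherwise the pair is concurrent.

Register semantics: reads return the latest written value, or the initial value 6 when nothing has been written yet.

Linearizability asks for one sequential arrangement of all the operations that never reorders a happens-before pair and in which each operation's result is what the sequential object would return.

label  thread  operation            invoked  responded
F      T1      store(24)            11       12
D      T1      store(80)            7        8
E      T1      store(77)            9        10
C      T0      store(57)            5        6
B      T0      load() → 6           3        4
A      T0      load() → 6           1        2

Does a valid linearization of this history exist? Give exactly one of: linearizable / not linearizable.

linearizable

a witness: A, B, C, D, E, F
after step 1 (A load() → 6): value 6
after step 2 (B load() → 6): value 6
after step 3 (C store(57)): value 57
after step 4 (D store(80)): value 80
after step 5 (E store(77)): value 77
after step 6 (F store(24)): value 24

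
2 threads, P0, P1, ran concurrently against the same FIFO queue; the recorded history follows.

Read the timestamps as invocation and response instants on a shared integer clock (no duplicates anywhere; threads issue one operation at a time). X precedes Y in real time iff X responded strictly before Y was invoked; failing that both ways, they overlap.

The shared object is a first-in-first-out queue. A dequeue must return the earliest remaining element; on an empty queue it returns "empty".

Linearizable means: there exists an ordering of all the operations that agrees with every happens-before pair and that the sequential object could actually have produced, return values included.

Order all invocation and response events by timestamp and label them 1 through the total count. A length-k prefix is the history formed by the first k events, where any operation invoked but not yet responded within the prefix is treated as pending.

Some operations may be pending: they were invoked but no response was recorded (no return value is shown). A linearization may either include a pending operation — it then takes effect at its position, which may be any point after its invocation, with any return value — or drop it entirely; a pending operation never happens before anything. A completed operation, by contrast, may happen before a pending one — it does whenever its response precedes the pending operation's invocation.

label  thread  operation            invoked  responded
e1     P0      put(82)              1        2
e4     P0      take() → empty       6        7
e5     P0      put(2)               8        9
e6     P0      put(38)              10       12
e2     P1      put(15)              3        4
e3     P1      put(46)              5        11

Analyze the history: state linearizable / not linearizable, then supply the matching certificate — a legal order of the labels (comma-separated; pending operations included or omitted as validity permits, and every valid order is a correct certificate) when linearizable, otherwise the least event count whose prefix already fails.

not linearizable — minimal violating prefix: 7 events

prefix check: 1..6 passes, 1..7 fails once e4's time-7 response joins
exhaustive check: the 3 completed FIFO queue ops admit one real-time order; illegal
completion choices over the 1 pending operation (e3) were checked; none helps
e.g. e1, e2, e4 (pending dropped): illegal at step 3, since e4 take() → empty cannot apply there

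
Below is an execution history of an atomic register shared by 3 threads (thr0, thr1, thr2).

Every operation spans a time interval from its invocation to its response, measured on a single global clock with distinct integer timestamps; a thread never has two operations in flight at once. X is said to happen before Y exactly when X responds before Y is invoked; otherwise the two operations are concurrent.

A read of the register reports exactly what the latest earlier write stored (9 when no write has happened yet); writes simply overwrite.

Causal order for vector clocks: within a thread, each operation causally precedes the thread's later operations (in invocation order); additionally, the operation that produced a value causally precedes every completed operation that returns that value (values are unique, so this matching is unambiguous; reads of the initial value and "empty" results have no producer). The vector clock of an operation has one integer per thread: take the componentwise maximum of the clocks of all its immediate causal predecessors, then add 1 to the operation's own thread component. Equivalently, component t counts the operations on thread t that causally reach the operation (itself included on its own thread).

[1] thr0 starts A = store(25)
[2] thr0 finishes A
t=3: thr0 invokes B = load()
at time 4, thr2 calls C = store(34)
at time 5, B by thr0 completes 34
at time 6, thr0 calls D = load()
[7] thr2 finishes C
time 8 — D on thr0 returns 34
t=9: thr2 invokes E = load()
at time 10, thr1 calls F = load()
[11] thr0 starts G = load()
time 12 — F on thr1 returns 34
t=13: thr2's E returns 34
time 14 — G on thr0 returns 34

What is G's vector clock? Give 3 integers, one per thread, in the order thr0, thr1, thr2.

(4, 0, 1)

VC(C, invoked at 4): no causal predecessors; +1 on thr2 → (0, 0, 1)
VC(A, invoked at 1): no causal predecessors; +1 on thr0 → (1, 0, 0)
from VC(C)=(0, 0, 1), E (invoked 9) maxes components and bumps thr2 → (0, 0, 2)
from VC(C)=(0, 0, 1), F (invoked 10) maxes components and bumps thr1 → (0, 1, 1)
from VC(A)=(1, 0, 0), VC(C)=(0, 0, 1), B (invoked 3) maxes components and bumps thr0 → (2, 0, 1)
from VC(B)=(2, 0, 1), VC(C)=(0, 0, 1), D (invoked 6) maxes components and bumps thr0 → (3, 0, 1)
from VC(C)=(0, 0, 1), VC(D)=(3, 0, 1), G (invoked 11) maxes components and bumps thr0 → (4, 0, 1)
target: VC(G) = (4, 0, 1)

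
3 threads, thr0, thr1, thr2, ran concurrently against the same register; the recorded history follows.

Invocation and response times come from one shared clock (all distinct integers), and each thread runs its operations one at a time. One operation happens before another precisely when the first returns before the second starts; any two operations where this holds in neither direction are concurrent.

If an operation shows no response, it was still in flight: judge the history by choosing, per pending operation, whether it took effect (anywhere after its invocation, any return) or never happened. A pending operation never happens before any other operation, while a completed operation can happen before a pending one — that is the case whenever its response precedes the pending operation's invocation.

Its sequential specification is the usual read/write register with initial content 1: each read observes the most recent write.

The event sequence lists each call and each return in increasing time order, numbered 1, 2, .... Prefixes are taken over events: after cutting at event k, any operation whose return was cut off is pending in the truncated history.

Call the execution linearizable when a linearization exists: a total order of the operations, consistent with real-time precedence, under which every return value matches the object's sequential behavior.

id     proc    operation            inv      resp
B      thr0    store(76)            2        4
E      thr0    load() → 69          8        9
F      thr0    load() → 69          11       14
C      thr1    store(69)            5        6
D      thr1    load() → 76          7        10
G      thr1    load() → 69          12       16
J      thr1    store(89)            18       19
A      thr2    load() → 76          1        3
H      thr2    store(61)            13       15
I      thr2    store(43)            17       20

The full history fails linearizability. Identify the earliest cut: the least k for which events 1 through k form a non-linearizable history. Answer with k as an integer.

events 1..9 are linearizable; a witness order is B, A, C, D, E:
1. B store(76), leaving value 76
2. A load() → 76, leaving value 76
3. C store(69), leaving value 69
4. D load() (pending, included), leaving value 69
5. E load() → 69, leaving value 69
once event 10 joins (D's response, time 10), exhaustive search finds no witness
e.g. A, B, C, D, E: illegal at step 1, since A load() → 76 cannot apply there
e.g. A, B, C, E, D: illegal at step 1, since A load() → 76 cannot apply there

10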